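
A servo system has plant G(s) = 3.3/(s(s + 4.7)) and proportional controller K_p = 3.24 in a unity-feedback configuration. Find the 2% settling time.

T_s ≈ 1.7 s

The closed-loop denominator s² + 4.7s + 10.69 gives ω_n = √10.69 = 3.27 and ζ = 4.7/(2ω_n) = 0.7187.
2% settling time T_s ≈ 4/(ζω_n) = 4/2.35 = 1.7 s.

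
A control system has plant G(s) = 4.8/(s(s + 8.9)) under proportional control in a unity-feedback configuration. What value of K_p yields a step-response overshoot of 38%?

From %OS = 100·exp(−πζ/√(1−ζ²)) = 38%, ζ = −ln(0.38)/√(π²+ln²(0.38)) = 0.2943.
Characteristic equation s² + 8.9s + 4.8K_p = 0 gives ζ = 8.9/(2√(4.8K_p)).
Setting ζ = 0.2943: √(4.8K_p) = 8.9/(2·0.2943) = 15.12, so K_p = 228.6/4.8 = 47.6.

K_p = 47.6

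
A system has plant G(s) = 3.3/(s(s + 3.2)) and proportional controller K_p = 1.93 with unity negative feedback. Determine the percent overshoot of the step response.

Closed-loop characteristic equation: s² + 3.2s + 6.369 = 0, so ω_n = 2.524 rad/s and ζ = 3.2/(2·2.524) = 0.634.
%OS = 100·exp(−πζ/√(1−ζ²)) = 100·exp(−π·0.634/√0.5981) = 7.61%.

7.61%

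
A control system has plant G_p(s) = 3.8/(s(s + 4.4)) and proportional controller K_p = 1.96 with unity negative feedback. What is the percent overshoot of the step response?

The closed-loop denominator s² + 4.4s + 7.448 gives ω_n = √7.448 = 2.729 and ζ = 4.4/(2ω_n) = 0.8061.
%OS = 100·exp(−πζ/√(1−ζ²)) = 100·exp(−π·0.8061/√0.3502) = 1.38%.

1.38%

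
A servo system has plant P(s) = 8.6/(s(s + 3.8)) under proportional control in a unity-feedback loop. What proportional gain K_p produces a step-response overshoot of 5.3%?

From %OS = 100·exp(−πζ/√(1−ζ²)) = 5.3%, ζ = −ln(0.053)/√(π²+ln²(0.053)) = 0.683.
Characteristic equation s² + 3.8s + 8.6K_p = 0 gives ζ = 3.8/(2√(8.6K_p)).
Setting ζ = 0.683: √(8.6K_p) = 3.8/(2·0.683) = 2.782, so K_p = 7.739/8.6 = 0.9.

K_p = 0.9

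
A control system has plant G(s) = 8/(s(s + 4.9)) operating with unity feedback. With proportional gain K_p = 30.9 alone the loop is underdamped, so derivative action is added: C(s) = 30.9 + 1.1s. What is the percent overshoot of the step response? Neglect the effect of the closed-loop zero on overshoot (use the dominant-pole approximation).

Forward path: (30.9 + 1.1s)·8/(s(s+4.9)). The closed-loop characteristic equation is s² + (4.9 + 8·1.1)s + 8·30.9 = 0.
That is s² + 13.7s + 247.2 = 0, so ω_n = 15.72 rad/s and ζ = 13.7/(2·15.72) = 0.4357.
%OS = 100·exp(−πζ/√(1−ζ²)) = 21.9%.

21.9%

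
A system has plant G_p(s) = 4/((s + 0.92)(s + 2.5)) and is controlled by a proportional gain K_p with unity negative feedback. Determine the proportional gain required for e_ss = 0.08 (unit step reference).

K_p = 6.61

The loop is type 0, so e_ss(step) = 1/(1 + K_pos) with K_pos = K_p·G_p(0).
G_p(0) = 1.739. Require 1/(1 + K_p·1.739) = 0.08, so 1 + 1.739·K_p = 12.5.
K_p = (12.5 − 1)/1.739 = 6.61.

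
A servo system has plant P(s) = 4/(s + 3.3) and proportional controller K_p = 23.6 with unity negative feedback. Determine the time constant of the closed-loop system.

τ = 0.0102 s

Closed-loop transfer function: T(s) = K_p·P(s)/(1 + K_p·P(s)) = 94.4/(s + 3.3 + 94.4) = 94.4/(s + 97.7).
Time constant τ = 1/97.7 = 0.0102 s.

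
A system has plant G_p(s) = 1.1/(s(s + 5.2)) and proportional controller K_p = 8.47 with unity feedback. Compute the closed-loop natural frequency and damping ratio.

The closed-loop denominator is s(s+5.2) + 8.47·1.1 = s² + 5.2s + 9.317.
Matching s² + 2ζω_n s + ω_n²: ω_n = √9.317 = 3.052 rad/s and 2ζω_n = 5.2, so ζ = 5.2/(2·3.052) = 0.852.

ω_n = 3.05 rad/s, ζ = 0.852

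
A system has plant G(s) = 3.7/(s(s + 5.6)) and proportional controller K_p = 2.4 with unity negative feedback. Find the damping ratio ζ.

With unity feedback the closed-loop characteristic equation is s² + 5.6s + 2.4·3.7 = s² + 5.6s + 8.88 = 0.
Matching s² + 2ζω_n s + ω_n²: ω_n = √8.88 = 2.98 rad/s and 2ζω_n = 5.6, so ζ = 5.6/(2·2.98) = 0.94.

ζ = 0.94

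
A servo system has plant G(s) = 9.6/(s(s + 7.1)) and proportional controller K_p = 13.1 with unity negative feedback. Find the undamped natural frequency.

ω_n = 11.2 rad/s

The closed-loop denominator is s(s+7.1) + 13.1·9.6 = s² + 7.1s + 125.8.
So ω_n² = 125.8 ⇒ ω_n = 11.21 rad/s, and ζ = 7.1/(2ω_n) = 0.317.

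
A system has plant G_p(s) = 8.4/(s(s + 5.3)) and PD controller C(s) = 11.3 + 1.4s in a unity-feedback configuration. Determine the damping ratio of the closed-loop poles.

Forward path: (11.3 + 1.4s)·8.4/(s(s+5.3)). The closed-loop characteristic equation is s² + (5.3 + 8.4·1.4)s + 8.4·11.3 = 0.
That is s² + 17.06s + 94.92 = 0, so ω_n = 9.743 rad/s and ζ = 17.06/(2·9.743) = 0.8755.

ζ = 0.876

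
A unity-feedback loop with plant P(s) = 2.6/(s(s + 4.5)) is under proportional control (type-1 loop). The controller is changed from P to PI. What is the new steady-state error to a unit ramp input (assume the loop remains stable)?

0

The integrator raises the loop to type 2, so K_v → ∞ and e_ss to a ramp is zero.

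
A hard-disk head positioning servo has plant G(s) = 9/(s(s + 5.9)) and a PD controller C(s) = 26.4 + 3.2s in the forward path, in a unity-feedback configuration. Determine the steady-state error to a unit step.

The open loop C(s)G(s) has a pole at the origin (type 1), so the static position error constant is infinite and e_ss = 1/(1+∞) = 0.

0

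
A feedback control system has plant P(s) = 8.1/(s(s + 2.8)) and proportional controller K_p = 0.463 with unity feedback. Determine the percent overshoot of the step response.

3.74%

Closed-loop characteristic equation: s² + 2.8s + 3.75 = 0, so ω_n = 1.937 rad/s and ζ = 2.8/(2·1.937) = 0.7229.
%OS = 100·exp(−πζ/√(1−ζ²)) = 100·exp(−π·0.7229/√0.4774) = 3.74%.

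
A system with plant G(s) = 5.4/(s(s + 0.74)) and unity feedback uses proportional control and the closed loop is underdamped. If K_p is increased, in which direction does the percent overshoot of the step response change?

ζ = 0.74/(2√(5.4K_p)) decreases as K_p grows; lower damping means more overshoot.

increase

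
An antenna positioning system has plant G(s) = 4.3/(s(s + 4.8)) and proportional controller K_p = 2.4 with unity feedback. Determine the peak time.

T_p = 1.47 s

From 1 + K_pG(s) = 0: s² + 4.8s + 10.32 = 0 ⇒ ω_n = 3.212, ζ = 0.7471.
Damped frequency ω_d = ω_n√(1−ζ²) = 2.135 rad/s, so peak time T_p = π/ω_d = 1.47 s.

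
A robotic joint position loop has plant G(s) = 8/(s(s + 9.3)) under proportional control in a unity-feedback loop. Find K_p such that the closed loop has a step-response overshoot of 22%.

From %OS = 100·exp(−πζ/√(1−ζ²)) = 22%, ζ = −ln(0.22)/√(π²+ln²(0.22)) = 0.4342.
Characteristic equation s² + 9.3s + 8K_p = 0 gives ζ = 9.3/(2√(8K_p)).
Setting ζ = 0.4342: √(8K_p) = 9.3/(2·0.4342) = 10.71, so K_p = 114.7/8 = 14.3.

K_p = 14.3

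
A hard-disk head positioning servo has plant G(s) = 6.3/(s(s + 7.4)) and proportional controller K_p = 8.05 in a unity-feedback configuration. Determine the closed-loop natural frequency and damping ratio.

The closed-loop denominator is s(s+7.4) + 8.05·6.3 = s² + 7.4s + 50.72.
So ω_n² = 50.72 ⇒ ω_n = 7.121 rad/s, and ζ = 7.4/(2ω_n) = 0.52.

ω_n = 7.12 rad/s, ζ = 0.52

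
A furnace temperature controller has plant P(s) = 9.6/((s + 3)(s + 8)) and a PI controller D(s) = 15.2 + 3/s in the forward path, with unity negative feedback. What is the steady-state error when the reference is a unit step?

The open loop D(s)P(s) has a pole at the origin (type 1), so the static position error constant is infinite and e_ss = 1/(1+∞) = 0.

0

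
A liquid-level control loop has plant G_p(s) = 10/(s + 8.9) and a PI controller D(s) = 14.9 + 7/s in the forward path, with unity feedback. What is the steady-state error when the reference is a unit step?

The open loop D(s)G_p(s) has a pole at the origin (type 1), so the static position error constant is infinite and e_ss = 1/(1+∞) = 0.

0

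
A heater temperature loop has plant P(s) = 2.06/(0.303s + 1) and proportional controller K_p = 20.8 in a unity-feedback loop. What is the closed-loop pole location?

Closed loop: T(s) = K_p·P/(1+K_p·P) = 42.85/(0.303s + 1 + 42.85), with pole at s = −(1 + 42.85)/0.303 = −144.7.

s = -144.7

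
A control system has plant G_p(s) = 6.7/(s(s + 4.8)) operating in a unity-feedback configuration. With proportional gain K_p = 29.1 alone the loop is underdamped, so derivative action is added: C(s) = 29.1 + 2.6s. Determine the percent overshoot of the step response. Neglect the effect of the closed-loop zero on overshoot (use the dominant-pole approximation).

Forward path: (29.1 + 2.6s)·6.7/(s(s+4.8)). The closed-loop characteristic equation is s² + (4.8 + 6.7·2.6)s + 6.7·29.1 = 0.
That is s² + 22.22s + 195 = 0, so ω_n = 13.96 rad/s and ζ = 22.22/(2·13.96) = 0.7957.
%OS = 100·exp(−πζ/√(1−ζ²)) = 1.61%.

1.61%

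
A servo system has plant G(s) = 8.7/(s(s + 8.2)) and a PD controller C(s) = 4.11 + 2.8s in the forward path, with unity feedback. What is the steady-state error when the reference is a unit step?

0

The open loop C(s)G(s) has a pole at the origin (type 1), so the static position error constant is infinite and e_ss = 1/(1+∞) = 0.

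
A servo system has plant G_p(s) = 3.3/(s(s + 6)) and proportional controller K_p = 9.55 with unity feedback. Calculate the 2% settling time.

T_s ≈ 1.33 s

Closed-loop characteristic equation: s² + 6s + 31.52 = 0, so ω_n = 5.614 rad/s and ζ = 6/(2·5.614) = 0.5344.
2% settling time T_s ≈ 4/(ζω_n) = 4/3 = 1.33 s.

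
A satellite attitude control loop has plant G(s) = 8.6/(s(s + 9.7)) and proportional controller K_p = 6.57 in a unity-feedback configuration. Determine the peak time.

T_p = 0.547 s

From 1 + K_pG(s) = 0: s² + 9.7s + 56.5 = 0 ⇒ ω_n = 7.517, ζ = 0.6452.
Damped frequency ω_d = ω_n√(1−ζ²) = 5.743 rad/s, so peak time T_p = π/ω_d = 0.547 s.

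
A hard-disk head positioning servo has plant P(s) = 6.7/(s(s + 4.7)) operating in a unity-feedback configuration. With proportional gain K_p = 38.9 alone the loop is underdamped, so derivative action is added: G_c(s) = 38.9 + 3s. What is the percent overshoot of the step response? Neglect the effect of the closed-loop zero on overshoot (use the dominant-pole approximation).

2.31%

Forward path: (38.9 + 3s)·6.7/(s(s+4.7)). The closed-loop characteristic equation is s² + (4.7 + 6.7·3)s + 6.7·38.9 = 0.
That is s² + 24.8s + 260.6 = 0, so ω_n = 16.14 rad/s and ζ = 24.8/(2·16.14) = 0.7681.
%OS = 100·exp(−πζ/√(1−ζ²)) = 2.31%.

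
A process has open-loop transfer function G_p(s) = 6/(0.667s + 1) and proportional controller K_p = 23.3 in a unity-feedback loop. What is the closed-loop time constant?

τ = 0.00474 s

Closed loop: T(s) = K_p·G_p/(1+K_p·G_p) = 139.8/(0.667s + 1 + 139.8), with pole at s = −(1 + 139.8)/0.667 = −211.1.
Closed-loop time constant τ = 1/211.1 = 0.00474 s.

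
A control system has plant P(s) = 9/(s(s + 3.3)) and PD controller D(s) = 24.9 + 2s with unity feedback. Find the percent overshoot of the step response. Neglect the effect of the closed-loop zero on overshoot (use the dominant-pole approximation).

4.16%

Forward path: (24.9 + 2s)·9/(s(s+3.3)). The closed-loop characteristic equation is s² + (3.3 + 9·2)s + 9·24.9 = 0.
That is s² + 21.3s + 224.1 = 0, so ω_n = 14.97 rad/s and ζ = 21.3/(2·14.97) = 0.7114.
%OS = 100·exp(−πζ/√(1−ζ²)) = 4.16%.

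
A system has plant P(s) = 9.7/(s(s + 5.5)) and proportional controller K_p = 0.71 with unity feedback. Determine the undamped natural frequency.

ω_n = 2.62 rad/s

1 + K_p·P(s) = 0 gives s² + 5.5s + 6.887 = 0.
Matching s² + 2ζω_n s + ω_n²: ω_n = √6.887 = 2.624 rad/s and 2ζω_n = 5.5, so ζ = 5.5/(2·2.624) = 1.05.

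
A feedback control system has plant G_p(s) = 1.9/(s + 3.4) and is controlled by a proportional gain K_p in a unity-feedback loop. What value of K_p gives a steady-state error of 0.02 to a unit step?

Steady-state error for a unit step on this type-0 loop is 1/(1 + K_p·G_p(0)).
G_p(0) = 0.5588. Require 1/(1 + K_p·0.5588) = 0.02, so 1 + 0.5588·K_p = 50.
K_p = (50 − 1)/0.5588 = 87.7.

K_p = 87.7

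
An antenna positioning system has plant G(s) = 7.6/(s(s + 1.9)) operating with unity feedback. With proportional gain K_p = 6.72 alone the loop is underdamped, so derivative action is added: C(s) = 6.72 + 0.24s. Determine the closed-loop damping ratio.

ζ = 0.261

Forward path: (6.72 + 0.24s)·7.6/(s(s+1.9)). The closed-loop characteristic equation is s² + (1.9 + 7.6·0.24)s + 7.6·6.72 = 0.
That is s² + 3.724s + 51.07 = 0, so ω_n = 7.146 rad/s and ζ = 3.724/(2·7.146) = 0.2605.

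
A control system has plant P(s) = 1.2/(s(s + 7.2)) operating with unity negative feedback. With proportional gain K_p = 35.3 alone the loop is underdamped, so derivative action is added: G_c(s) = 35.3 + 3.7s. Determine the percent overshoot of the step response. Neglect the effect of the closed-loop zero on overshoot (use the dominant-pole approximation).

0.188%

Forward path: (35.3 + 3.7s)·1.2/(s(s+7.2)). The closed-loop characteristic equation is s² + (7.2 + 1.2·3.7)s + 1.2·35.3 = 0.
That is s² + 11.64s + 42.36 = 0, so ω_n = 6.508 rad/s and ζ = 11.64/(2·6.508) = 0.8942.
%OS = 100·exp(−πζ/√(1−ζ²)) = 0.188%.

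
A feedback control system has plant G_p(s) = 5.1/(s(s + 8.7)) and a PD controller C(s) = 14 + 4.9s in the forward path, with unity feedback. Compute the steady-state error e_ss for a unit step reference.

0

The open loop C(s)G_p(s) has a pole at the origin (type 1), so the static position error constant is infinite and e_ss = 1/(1+∞) = 0.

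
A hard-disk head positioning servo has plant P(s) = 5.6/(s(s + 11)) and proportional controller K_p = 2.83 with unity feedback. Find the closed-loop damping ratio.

With unity feedback the closed-loop characteristic equation is s² + 11s + 2.83·5.6 = s² + 11s + 15.85 = 0.
So ω_n² = 15.85 ⇒ ω_n = 3.981 rad/s, and ζ = 11/(2ω_n) = 1.38.

ζ = 1.38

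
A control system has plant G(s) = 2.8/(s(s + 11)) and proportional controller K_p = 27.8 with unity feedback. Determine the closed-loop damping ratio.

With unity feedback the closed-loop characteristic equation is s² + 11s + 27.8·2.8 = s² + 11s + 77.84 = 0.
So ω_n² = 77.84 ⇒ ω_n = 8.823 rad/s, and ζ = 11/(2ω_n) = 0.623.

ζ = 0.623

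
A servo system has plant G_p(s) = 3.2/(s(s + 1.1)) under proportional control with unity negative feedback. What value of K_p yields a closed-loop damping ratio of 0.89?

Closed-loop characteristic equation: s² + 1.1s + K_p·3.2 = 0.
So ω_n = √(3.2K_p) and 2ζω_n = 1.1, giving ζ = 1.1/(2√(3.2K_p)).
Setting ζ = 0.89: √(3.2K_p) = 1.1/(2·0.89) = 0.618, so K_p = 0.3819/3.2 = 0.119.

K_p = 0.119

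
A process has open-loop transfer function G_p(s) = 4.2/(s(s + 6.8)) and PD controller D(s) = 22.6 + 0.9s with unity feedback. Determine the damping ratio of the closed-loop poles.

ζ = 0.543

Forward path: (22.6 + 0.9s)·4.2/(s(s+6.8)). The closed-loop characteristic equation is s² + (6.8 + 4.2·0.9)s + 4.2·22.6 = 0.
That is s² + 10.58s + 94.92 = 0, so ω_n = 9.743 rad/s and ζ = 10.58/(2·9.743) = 0.543.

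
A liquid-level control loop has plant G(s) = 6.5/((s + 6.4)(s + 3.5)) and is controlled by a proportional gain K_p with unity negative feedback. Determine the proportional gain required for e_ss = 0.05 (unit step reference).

The loop is type 0, so e_ss(step) = 1/(1 + K_pos) with K_pos = K_p·G(0).
G(0) = 0.2902. Require 1/(1 + K_p·0.2902) = 0.05, so 1 + 0.2902·K_p = 20.
K_p = (20 − 1)/0.2902 = 65.5.

K_p = 65.5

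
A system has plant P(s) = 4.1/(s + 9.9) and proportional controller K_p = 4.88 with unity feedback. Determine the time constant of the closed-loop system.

Closed-loop transfer function: T(s) = K_p·P(s)/(1 + K_p·P(s)) = 20.01/(s + 9.9 + 20.01) = 20.01/(s + 29.91).
Time constant τ = 1/29.91 = 0.0334 s.

τ = 0.0334 s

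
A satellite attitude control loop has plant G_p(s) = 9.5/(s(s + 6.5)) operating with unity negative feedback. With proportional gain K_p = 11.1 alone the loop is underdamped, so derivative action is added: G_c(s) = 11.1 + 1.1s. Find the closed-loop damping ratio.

ζ = 0.825

Forward path: (11.1 + 1.1s)·9.5/(s(s+6.5)). The closed-loop characteristic equation is s² + (6.5 + 9.5·1.1)s + 9.5·11.1 = 0.
That is s² + 16.95s + 105.5 = 0, so ω_n = 10.27 rad/s and ζ = 16.95/(2·10.27) = 0.8253.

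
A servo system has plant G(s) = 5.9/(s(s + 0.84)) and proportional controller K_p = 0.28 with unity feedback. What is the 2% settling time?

The closed-loop denominator s² + 0.84s + 1.652 gives ω_n = √1.652 = 1.285 and ζ = 0.84/(2ω_n) = 0.3268.
2% settling time T_s ≈ 4/(ζω_n) = 4/0.42 = 9.52 s.

T_s ≈ 9.52 s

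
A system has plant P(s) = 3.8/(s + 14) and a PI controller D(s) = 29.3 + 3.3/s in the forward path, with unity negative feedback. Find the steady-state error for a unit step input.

0

The open loop D(s)P(s) has a pole at the origin (type 1), so the static position error constant is infinite and e_ss = 1/(1+∞) = 0.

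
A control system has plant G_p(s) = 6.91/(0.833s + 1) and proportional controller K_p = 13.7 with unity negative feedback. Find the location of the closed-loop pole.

s = -114.8

Closed loop: T(s) = K_p·G_p/(1+K_p·G_p) = 94.67/(0.833s + 1 + 94.67), with pole at s = −(1 + 94.67)/0.833 = −114.8.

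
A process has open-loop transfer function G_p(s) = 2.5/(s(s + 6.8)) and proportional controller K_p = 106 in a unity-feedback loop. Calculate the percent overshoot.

51.1%

From 1 + K_pG_p(s) = 0: s² + 6.8s + 265 = 0 ⇒ ω_n = 16.28, ζ = 0.2089.
%OS = 100·exp(−πζ/√(1−ζ²)) = 100·exp(−π·0.2089/√0.9564) = 51.1%.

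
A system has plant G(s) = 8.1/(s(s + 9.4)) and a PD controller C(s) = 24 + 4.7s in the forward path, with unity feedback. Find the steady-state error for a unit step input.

0

The open loop C(s)G(s) has a pole at the origin (type 1), so the static position error constant is infinite and e_ss = 1/(1+∞) = 0.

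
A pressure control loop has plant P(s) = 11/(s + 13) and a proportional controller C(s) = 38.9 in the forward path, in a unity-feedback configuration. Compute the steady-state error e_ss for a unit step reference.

The loop is type 0. Static position error constant K_pos = C(0)·P(0) = 38.9·0.8462 = 32.92.
Steady-state error to a unit step: e_ss = 1/(1+K_pos) = 1/33.92 = 0.0295.

0.0295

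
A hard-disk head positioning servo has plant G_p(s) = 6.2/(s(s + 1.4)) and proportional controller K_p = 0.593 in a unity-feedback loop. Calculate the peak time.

T_p = 1.76 s

The closed-loop denominator s² + 1.4s + 3.677 gives ω_n = √3.677 = 1.917 and ζ = 1.4/(2ω_n) = 0.3651.
Damped frequency ω_d = ω_n√(1−ζ²) = 1.785 rad/s, so peak time T_p = π/ω_d = 1.76 s.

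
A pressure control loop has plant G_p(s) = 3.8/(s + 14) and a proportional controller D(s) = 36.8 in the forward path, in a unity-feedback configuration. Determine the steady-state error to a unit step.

0.091

The loop is type 0. Static position error constant K_pos = D(0)·G_p(0) = 36.8·0.2714 = 9.989.
Steady-state error to a unit step: e_ss = 1/(1+K_pos) = 1/10.99 = 0.091.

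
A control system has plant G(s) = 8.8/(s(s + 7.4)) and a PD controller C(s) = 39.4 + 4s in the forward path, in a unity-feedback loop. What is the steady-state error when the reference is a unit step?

0

The open loop C(s)G(s) has a pole at the origin (type 1), so the static position error constant is infinite and e_ss = 1/(1+∞) = 0.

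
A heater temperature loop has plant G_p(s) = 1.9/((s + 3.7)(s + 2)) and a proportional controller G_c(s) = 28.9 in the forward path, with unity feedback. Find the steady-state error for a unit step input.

The loop is type 0. Static position error constant K_pos = G_c(0)·G_p(0) = 28.9·0.2568 = 7.42.
Steady-state error to a unit step: e_ss = 1/(1+K_pos) = 1/8.42 = 0.119.

0.119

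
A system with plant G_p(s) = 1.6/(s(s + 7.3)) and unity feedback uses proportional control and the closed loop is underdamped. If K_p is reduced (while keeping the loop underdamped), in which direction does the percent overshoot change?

ζ = 7.3/(2√(1.6K_p)) rises as K_p falls; higher damping means less overshoot.

decrease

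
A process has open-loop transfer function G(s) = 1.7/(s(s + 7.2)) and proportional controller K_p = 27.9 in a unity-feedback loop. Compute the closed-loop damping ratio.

With unity feedback the closed-loop characteristic equation is s² + 7.2s + 27.9·1.7 = s² + 7.2s + 47.43 = 0.
Matching s² + 2ζω_n s + ω_n²: ω_n = √47.43 = 6.887 rad/s and 2ζω_n = 7.2, so ζ = 7.2/(2·6.887) = 0.523.

ζ = 0.523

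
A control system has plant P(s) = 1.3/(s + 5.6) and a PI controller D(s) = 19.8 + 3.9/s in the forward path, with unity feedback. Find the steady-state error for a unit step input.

The open loop D(s)P(s) has a pole at the origin (type 1), so the static position error constant is infinite and e_ss = 1/(1+∞) = 0.

0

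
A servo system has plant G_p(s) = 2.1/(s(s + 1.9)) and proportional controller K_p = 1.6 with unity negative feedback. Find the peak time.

T_p = 2 s

The closed-loop denominator s² + 1.9s + 3.36 gives ω_n = √3.36 = 1.833 and ζ = 1.9/(2ω_n) = 0.5183.
Damped frequency ω_d = ω_n√(1−ζ²) = 1.568 rad/s, so peak time T_p = π/ω_d = 2 s.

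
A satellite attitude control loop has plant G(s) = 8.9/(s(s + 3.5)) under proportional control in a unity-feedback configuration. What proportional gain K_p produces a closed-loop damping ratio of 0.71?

K_p = 0.683

Closed-loop characteristic equation: s² + 3.5s + K_p·8.9 = 0.
So ω_n = √(8.9K_p) and 2ζω_n = 3.5, giving ζ = 3.5/(2√(8.9K_p)).
Setting ζ = 0.71: √(8.9K_p) = 3.5/(2·0.71) = 2.465, so K_p = 6.075/8.9 = 0.683.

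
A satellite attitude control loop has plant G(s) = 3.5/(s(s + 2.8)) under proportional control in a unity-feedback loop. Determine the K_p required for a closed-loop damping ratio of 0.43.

Closed-loop characteristic equation: s² + 2.8s + K_p·3.5 = 0.
So ω_n = √(3.5K_p) and 2ζω_n = 2.8, giving ζ = 2.8/(2√(3.5K_p)).
Setting ζ = 0.43: √(3.5K_p) = 2.8/(2·0.43) = 3.256, so K_p = 10.6/3.5 = 3.03.

K_p = 3.03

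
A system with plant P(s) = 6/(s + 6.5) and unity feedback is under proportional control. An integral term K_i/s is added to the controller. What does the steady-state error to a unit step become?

The integrator makes K_pos = lim_{s→0} C(s)G(s) infinite, so e_ss = 1/(1+K_pos) = 0.

0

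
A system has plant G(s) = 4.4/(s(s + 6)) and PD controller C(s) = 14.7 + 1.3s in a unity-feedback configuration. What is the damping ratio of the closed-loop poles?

Forward path: (14.7 + 1.3s)·4.4/(s(s+6)). The closed-loop characteristic equation is s² + (6 + 4.4·1.3)s + 4.4·14.7 = 0.
That is s² + 11.72s + 64.68 = 0, so ω_n = 8.042 rad/s and ζ = 11.72/(2·8.042) = 0.7286.

ζ = 0.729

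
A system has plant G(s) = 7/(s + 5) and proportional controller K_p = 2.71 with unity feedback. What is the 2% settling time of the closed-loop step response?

T_s ≈ 0.167 s

Closed-loop transfer function: T(s) = K_p·G(s)/(1 + K_p·G(s)) = 18.97/(s + 5 + 18.97) = 18.97/(s + 23.97).
Time constant τ = 1/23.97 = 0.04172 s, so the 2% settling time is about 4τ = 0.167 s.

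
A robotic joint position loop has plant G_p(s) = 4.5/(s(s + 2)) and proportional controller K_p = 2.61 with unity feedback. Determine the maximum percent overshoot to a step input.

38.4%

The closed-loop denominator s² + 2s + 11.74 gives ω_n = √11.74 = 3.427 and ζ = 2/(2ω_n) = 0.2918.
%OS = 100·exp(−πζ/√(1−ζ²)) = 100·exp(−π·0.2918/√0.9149) = 38.4%.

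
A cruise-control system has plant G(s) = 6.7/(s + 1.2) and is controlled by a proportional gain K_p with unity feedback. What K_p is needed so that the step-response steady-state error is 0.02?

The loop is type 0, so e_ss(step) = 1/(1 + K_pos) with K_pos = K_p·G(0).
G(0) = 5.583. Require 1/(1 + K_p·5.583) = 0.02, so 1 + 5.583·K_p = 50.
K_p = (50 − 1)/5.583 = 8.78.

K_p = 8.78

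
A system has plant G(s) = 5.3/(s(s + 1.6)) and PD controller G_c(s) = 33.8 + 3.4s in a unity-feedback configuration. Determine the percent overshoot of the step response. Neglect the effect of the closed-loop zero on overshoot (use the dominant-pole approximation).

3.39%

Forward path: (33.8 + 3.4s)·5.3/(s(s+1.6)). The closed-loop characteristic equation is s² + (1.6 + 5.3·3.4)s + 5.3·33.8 = 0.
That is s² + 19.62s + 179.1 = 0, so ω_n = 13.38 rad/s and ζ = 19.62/(2·13.38) = 0.7329.
%OS = 100·exp(−πζ/√(1−ζ²)) = 3.39%.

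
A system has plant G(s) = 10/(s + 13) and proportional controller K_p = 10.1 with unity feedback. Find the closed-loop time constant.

τ = 0.00877 s

Closed-loop transfer function: T(s) = K_p·G(s)/(1 + K_p·G(s)) = 101/(s + 13 + 101) = 101/(s + 114).
Time constant τ = 1/114 = 0.00877 s.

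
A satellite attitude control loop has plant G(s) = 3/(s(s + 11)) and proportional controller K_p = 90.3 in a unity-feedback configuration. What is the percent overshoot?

From 1 + K_pG(s) = 0: s² + 11s + 270.9 = 0 ⇒ ω_n = 16.46, ζ = 0.3342.
%OS = 100·exp(−πζ/√(1−ζ²)) = 100·exp(−π·0.3342/√0.8883) = 32.8%.

32.8%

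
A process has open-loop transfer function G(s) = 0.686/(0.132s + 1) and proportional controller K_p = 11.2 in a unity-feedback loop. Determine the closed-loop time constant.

Closed loop: T(s) = K_p·G/(1+K_p·G) = 7.683/(0.132s + 1 + 7.683), with pole at s = −(1 + 7.683)/0.132 = −65.78.
Closed-loop time constant τ = 1/65.78 = 0.0152 s.

τ = 0.0152 s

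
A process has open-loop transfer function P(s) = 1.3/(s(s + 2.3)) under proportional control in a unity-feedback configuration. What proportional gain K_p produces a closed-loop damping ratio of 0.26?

Closed-loop characteristic equation: s² + 2.3s + K_p·1.3 = 0.
So ω_n = √(1.3K_p) and 2ζω_n = 2.3, giving ζ = 2.3/(2√(1.3K_p)).
Setting ζ = 0.26: √(1.3K_p) = 2.3/(2·0.26) = 4.423, so K_p = 19.56/1.3 = 15.

K_p = 15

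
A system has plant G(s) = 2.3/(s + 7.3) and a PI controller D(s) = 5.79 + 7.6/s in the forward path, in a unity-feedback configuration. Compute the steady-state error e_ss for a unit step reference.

0

The open loop D(s)G(s) has a pole at the origin (type 1), so the static position error constant is infinite and e_ss = 1/(1+∞) = 0.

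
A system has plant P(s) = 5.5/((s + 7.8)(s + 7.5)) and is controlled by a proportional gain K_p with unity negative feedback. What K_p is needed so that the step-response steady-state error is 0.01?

K_p = 1050

Steady-state error for a unit step on this type-0 loop is 1/(1 + K_p·P(0)).
P(0) = 0.09402. Require 1/(1 + K_p·0.09402) = 0.01, so 1 + 0.09402·K_p = 100.
K_p = (100 − 1)/0.09402 = 1050.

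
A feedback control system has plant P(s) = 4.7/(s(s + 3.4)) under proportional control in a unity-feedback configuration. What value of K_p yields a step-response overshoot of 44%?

From %OS = 100·exp(−πζ/√(1−ζ²)) = 44%, ζ = −ln(0.44)/√(π²+ln²(0.44)) = 0.2528.
Characteristic equation s² + 3.4s + 4.7K_p = 0 gives ζ = 3.4/(2√(4.7K_p)).
Setting ζ = 0.2528: √(4.7K_p) = 3.4/(2·0.2528) = 6.724, so K_p = 45.21/4.7 = 9.62.

K_p = 9.62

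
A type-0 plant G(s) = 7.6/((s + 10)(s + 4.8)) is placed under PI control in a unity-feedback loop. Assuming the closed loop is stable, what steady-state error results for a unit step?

0

The PI controller's integrator makes the forward path type 1, so e_ss to a step is zero.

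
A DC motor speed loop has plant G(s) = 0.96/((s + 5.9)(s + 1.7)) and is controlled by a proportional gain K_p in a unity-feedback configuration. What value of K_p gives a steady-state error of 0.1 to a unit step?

For a type-0 loop with proportional control, e_ss = 1/(1 + K_p·G(0)).
G(0) = 0.09571. Require 1/(1 + K_p·0.09571) = 0.1, so 1 + 0.09571·K_p = 10.
K_p = (10 − 1)/0.09571 = 94.

K_p = 94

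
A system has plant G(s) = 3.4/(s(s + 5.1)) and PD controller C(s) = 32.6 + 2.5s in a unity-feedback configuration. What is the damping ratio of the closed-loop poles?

Forward path: (32.6 + 2.5s)·3.4/(s(s+5.1)). The closed-loop characteristic equation is s² + (5.1 + 3.4·2.5)s + 3.4·32.6 = 0.
That is s² + 13.6s + 110.8 = 0, so ω_n = 10.53 rad/s and ζ = 13.6/(2·10.53) = 0.6459.

ζ = 0.646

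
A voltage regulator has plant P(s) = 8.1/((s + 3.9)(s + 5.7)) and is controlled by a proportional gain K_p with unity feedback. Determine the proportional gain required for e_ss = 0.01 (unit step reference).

For a type-0 loop with proportional control, e_ss = 1/(1 + K_p·P(0)).
P(0) = 0.3644. Require 1/(1 + K_p·0.3644) = 0.01, so 1 + 0.3644·K_p = 100.
K_p = (100 − 1)/0.3644 = 272.

K_p = 272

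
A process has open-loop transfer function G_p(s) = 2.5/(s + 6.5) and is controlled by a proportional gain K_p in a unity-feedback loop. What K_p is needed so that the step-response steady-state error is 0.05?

The loop is type 0, so e_ss(step) = 1/(1 + K_pos) with K_pos = K_p·G_p(0).
G_p(0) = 0.3846. Require 1/(1 + K_p·0.3846) = 0.05, so 1 + 0.3846·K_p = 20.
K_p = (20 − 1)/0.3846 = 49.4.

K_p = 49.4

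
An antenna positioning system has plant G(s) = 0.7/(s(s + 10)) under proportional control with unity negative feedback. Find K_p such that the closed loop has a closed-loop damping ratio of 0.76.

Closed-loop characteristic equation: s² + 10s + K_p·0.7 = 0.
So ω_n = √(0.7K_p) and 2ζω_n = 10, giving ζ = 10/(2√(0.7K_p)).
Setting ζ = 0.76: √(0.7K_p) = 10/(2·0.76) = 6.579, so K_p = 43.28/0.7 = 61.8.

K_p = 61.8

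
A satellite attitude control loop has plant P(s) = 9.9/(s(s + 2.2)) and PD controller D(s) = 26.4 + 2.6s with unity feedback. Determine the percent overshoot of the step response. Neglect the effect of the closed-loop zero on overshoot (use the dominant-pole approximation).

Forward path: (26.4 + 2.6s)·9.9/(s(s+2.2)). The closed-loop characteristic equation is s² + (2.2 + 9.9·2.6)s + 9.9·26.4 = 0.
That is s² + 27.94s + 261.4 = 0, so ω_n = 16.17 rad/s and ζ = 27.94/(2·16.17) = 0.8641.
%OS = 100·exp(−πζ/√(1−ζ²)) = 0.454%.

0.454%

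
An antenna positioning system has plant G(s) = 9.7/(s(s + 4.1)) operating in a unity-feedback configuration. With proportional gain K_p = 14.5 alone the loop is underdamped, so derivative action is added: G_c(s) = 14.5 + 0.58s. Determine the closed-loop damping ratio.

ζ = 0.41

Forward path: (14.5 + 0.58s)·9.7/(s(s+4.1)). The closed-loop characteristic equation is s² + (4.1 + 9.7·0.58)s + 9.7·14.5 = 0.
That is s² + 9.726s + 140.6 = 0, so ω_n = 11.86 rad/s and ζ = 9.726/(2·11.86) = 0.41.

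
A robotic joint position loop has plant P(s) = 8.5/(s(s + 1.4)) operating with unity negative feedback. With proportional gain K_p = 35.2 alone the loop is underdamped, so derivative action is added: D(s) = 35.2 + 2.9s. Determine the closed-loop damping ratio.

Forward path: (35.2 + 2.9s)·8.5/(s(s+1.4)). The closed-loop characteristic equation is s² + (1.4 + 8.5·2.9)s + 8.5·35.2 = 0.
That is s² + 26.05s + 299.2 = 0, so ω_n = 17.3 rad/s and ζ = 26.05/(2·17.3) = 0.753.

ζ = 0.753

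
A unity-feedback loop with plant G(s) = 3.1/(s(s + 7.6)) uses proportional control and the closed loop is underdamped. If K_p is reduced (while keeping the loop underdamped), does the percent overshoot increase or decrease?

decrease

ζ = 7.6/(2√(3.1K_p)) rises as K_p falls; higher damping means less overshoot.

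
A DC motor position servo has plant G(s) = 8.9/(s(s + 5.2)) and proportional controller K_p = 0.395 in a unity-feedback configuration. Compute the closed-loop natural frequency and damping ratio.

ω_n = 1.87 rad/s, ζ = 1.39

1 + K_p·G(s) = 0 gives s² + 5.2s + 3.516 = 0.
Matching s² + 2ζω_n s + ω_n²: ω_n = √3.516 = 1.875 rad/s and 2ζω_n = 5.2, so ζ = 5.2/(2·1.875) = 1.39.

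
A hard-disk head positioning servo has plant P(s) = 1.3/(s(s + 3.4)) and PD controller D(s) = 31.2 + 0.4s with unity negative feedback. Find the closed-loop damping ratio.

Forward path: (31.2 + 0.4s)·1.3/(s(s+3.4)). The closed-loop characteristic equation is s² + (3.4 + 1.3·0.4)s + 1.3·31.2 = 0.
That is s² + 3.92s + 40.56 = 0, so ω_n = 6.369 rad/s and ζ = 3.92/(2·6.369) = 0.3078.

ζ = 0.308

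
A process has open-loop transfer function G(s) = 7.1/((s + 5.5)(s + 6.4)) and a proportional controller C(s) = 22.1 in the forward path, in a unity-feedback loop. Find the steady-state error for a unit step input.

0.183

The loop is type 0. Static position error constant K_pos = C(0)·G(0) = 22.1·0.2017 = 4.458.
Steady-state error to a unit step: e_ss = 1/(1+K_pos) = 1/5.458 = 0.183.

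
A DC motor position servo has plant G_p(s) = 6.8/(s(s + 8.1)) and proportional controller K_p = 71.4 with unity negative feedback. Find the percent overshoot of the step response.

55.6%

The closed-loop denominator s² + 8.1s + 485.5 gives ω_n = √485.5 = 22.03 and ζ = 8.1/(2ω_n) = 0.1838.
%OS = 100·exp(−πζ/√(1−ζ²)) = 100·exp(−π·0.1838/√0.9662) = 55.6%.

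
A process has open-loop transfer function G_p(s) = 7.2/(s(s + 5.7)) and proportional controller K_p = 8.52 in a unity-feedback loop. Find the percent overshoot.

The closed-loop denominator s² + 5.7s + 61.34 gives ω_n = √61.34 = 7.832 and ζ = 5.7/(2ω_n) = 0.3639.
%OS = 100·exp(−πζ/√(1−ζ²)) = 100·exp(−π·0.3639/√0.8676) = 29.3%.

29.3%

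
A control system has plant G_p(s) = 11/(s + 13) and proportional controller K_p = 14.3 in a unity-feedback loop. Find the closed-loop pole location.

s = -170.3

Closed-loop transfer function: T(s) = K_p·G_p(s)/(1 + K_p·G_p(s)) = 157.3/(s + 13 + 157.3) = 157.3/(s + 170.3).
The closed-loop pole is at s = −170.3.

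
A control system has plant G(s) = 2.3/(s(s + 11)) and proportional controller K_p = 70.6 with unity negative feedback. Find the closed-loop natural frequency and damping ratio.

The closed-loop denominator is s(s+11) + 70.6·2.3 = s² + 11s + 162.4.
Matching s² + 2ζω_n s + ω_n²: ω_n = √162.4 = 12.74 rad/s and 2ζω_n = 11, so ζ = 11/(2·12.74) = 0.432.

ω_n = 12.7 rad/s, ζ = 0.432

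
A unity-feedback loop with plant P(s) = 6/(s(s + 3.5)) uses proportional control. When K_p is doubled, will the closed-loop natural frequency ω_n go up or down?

ω_n = √(6·K_p), which grows with K_p.

increase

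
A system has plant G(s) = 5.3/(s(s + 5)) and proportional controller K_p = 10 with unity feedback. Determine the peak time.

T_p = 0.459 s

From 1 + K_pG(s) = 0: s² + 5s + 53 = 0 ⇒ ω_n = 7.28, ζ = 0.3434.
Damped frequency ω_d = ω_n√(1−ζ²) = 6.837 rad/s, so peak time T_p = π/ω_d = 0.459 s.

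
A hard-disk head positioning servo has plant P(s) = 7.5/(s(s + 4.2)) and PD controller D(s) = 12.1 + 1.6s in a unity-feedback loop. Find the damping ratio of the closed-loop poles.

ζ = 0.85

Forward path: (12.1 + 1.6s)·7.5/(s(s+4.2)). The closed-loop characteristic equation is s² + (4.2 + 7.5·1.6)s + 7.5·12.1 = 0.
That is s² + 16.2s + 90.75 = 0, so ω_n = 9.526 rad/s and ζ = 16.2/(2·9.526) = 0.8503.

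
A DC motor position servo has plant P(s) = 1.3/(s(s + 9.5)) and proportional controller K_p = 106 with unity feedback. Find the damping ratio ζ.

With unity feedback the closed-loop characteristic equation is s² + 9.5s + 106·1.3 = s² + 9.5s + 137.8 = 0.
Matching s² + 2ζω_n s + ω_n²: ω_n = √137.8 = 11.74 rad/s and 2ζω_n = 9.5, so ζ = 9.5/(2·11.74) = 0.405.

ζ = 0.405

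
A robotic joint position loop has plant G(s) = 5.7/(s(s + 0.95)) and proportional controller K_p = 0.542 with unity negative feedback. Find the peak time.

The closed-loop denominator s² + 0.95s + 3.089 gives ω_n = √3.089 = 1.758 and ζ = 0.95/(2ω_n) = 0.2702.
Damped frequency ω_d = ω_n√(1−ζ²) = 1.692 rad/s, so peak time T_p = π/ω_d = 1.86 s.

T_p = 1.86 s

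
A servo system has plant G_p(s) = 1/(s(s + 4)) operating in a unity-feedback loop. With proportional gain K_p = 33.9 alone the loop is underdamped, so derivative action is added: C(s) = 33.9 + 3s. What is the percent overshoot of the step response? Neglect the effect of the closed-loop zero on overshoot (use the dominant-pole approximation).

9.41%

Forward path: (33.9 + 3s)·1/(s(s+4)). The closed-loop characteristic equation is s² + (4 + 1·3)s + 1·33.9 = 0.
That is s² + 7s + 33.9 = 0, so ω_n = 5.822 rad/s and ζ = 7/(2·5.822) = 0.6011.
%OS = 100·exp(−πζ/√(1−ζ²)) = 9.41%.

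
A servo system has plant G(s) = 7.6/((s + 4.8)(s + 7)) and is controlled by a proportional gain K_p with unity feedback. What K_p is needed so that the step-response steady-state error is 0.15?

K_p = 25.1

Steady-state error for a unit step on this type-0 loop is 1/(1 + K_p·G(0)).
G(0) = 0.2262. Require 1/(1 + K_p·0.2262) = 0.15, so 1 + 0.2262·K_p = 6.667.
K_p = (6.667 − 1)/0.2262 = 25.1.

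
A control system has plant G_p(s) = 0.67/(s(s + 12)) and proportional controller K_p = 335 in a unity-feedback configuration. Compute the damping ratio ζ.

The closed-loop denominator is s(s+12) + 335·0.67 = s² + 12s + 224.5.
So ω_n² = 224.5 ⇒ ω_n = 14.98 rad/s, and ζ = 12/(2ω_n) = 0.4.

ζ = 0.4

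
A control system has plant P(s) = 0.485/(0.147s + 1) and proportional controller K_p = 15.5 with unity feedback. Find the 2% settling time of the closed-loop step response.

Closed loop: T(s) = K_p·P/(1+K_p·P) = 7.518/(0.147s + 1 + 7.518), with pole at s = −(1 + 7.518)/0.147 = −57.94.
τ = 1/57.94 = 0.01726 s, so 2% settling time ≈ 4τ = 0.069 s.

T_s ≈ 0.069 s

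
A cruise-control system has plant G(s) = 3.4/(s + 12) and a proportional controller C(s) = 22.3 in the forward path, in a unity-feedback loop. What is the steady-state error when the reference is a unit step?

The loop is type 0. Static position error constant K_pos = C(0)·G(0) = 22.3·0.2833 = 6.318.
Steady-state error to a unit step: e_ss = 1/(1+K_pos) = 1/7.318 = 0.137.

0.137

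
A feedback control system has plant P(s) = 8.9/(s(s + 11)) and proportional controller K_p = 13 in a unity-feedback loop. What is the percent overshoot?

Closed-loop characteristic equation: s² + 11s + 115.7 = 0, so ω_n = 10.76 rad/s and ζ = 11/(2·10.76) = 0.5113.
%OS = 100·exp(−πζ/√(1−ζ²)) = 100·exp(−π·0.5113/√0.7385) = 15.4%.

15.4%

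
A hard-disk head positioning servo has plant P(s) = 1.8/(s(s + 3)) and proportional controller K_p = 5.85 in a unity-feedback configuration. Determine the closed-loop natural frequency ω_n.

ω_n = 3.24 rad/s

The closed-loop denominator is s(s+3) + 5.85·1.8 = s² + 3s + 10.53.
So ω_n² = 10.53 ⇒ ω_n = 3.245 rad/s, and ζ = 3/(2ω_n) = 0.462.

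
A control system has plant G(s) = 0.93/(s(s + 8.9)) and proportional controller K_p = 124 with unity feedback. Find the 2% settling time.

The closed-loop denominator s² + 8.9s + 115.3 gives ω_n = √115.3 = 10.74 and ζ = 8.9/(2ω_n) = 0.4144.
2% settling time T_s ≈ 4/(ζω_n) = 4/4.45 = 0.899 s.

T_s ≈ 0.899 s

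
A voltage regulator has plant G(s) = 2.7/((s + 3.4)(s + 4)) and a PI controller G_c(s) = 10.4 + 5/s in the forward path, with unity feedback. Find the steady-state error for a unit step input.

The open loop G_c(s)G(s) has a pole at the origin (type 1), so the static position error constant is infinite and e_ss = 1/(1+∞) = 0.

0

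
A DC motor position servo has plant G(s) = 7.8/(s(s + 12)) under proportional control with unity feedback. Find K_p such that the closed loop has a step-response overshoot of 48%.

From %OS = 100·exp(−πζ/√(1−ζ²)) = 48%, ζ = −ln(0.48)/√(π²+ln²(0.48)) = 0.2275.
Characteristic equation s² + 12s + 7.8K_p = 0 gives ζ = 12/(2√(7.8K_p)).
Setting ζ = 0.2275: √(7.8K_p) = 12/(2·0.2275) = 26.37, so K_p = 695.5/7.8 = 89.2.

K_p = 89.2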